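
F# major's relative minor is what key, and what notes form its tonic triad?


The relative minor shares the major's key signature and starts on its 6th degree
6th degree = a major 6th above the tonic; a major 6th above F# is D#
→ relative minor of F# major is D# minor
Tonic triad of D# minor = root + minor 3rd + perfect 5th = D# F# A#
= D# minor; triad = D# F# A#


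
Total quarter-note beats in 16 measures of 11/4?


Let's work it out.
Time signature 11/4: the bottom number 4 means the quarter note gets one count
The top number 11 means 11 quarter-note beats per measure
Total = 11 × 16 measures
= 176 quarter-note beats


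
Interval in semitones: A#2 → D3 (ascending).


Absolute semitone position = octave×12 + chromatic position
A#2: 2×12 + 10 = 34
D3: 3×12 + 2 = 38
Difference = 38 - 34 = 4
= 4 semitones


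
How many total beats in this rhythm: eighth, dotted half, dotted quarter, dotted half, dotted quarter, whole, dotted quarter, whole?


Beat values:
  eighth = 0.5 beats
  dotted half = 3 beats
  dotted quarter = 1.5 beats
  dotted half = 3 beats
  dotted quarter = 1.5 beats
  whole = 4 beats
  dotted quarter = 1.5 beats
  whole = 4 beats
Sum = 0.5 + 3 + 1.5 + 3 + 1.5 + 4 + 1.5 + 4
= 19 beats


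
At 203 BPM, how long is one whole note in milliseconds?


Working:
One quarter-note beat = 60000 / BPM = 60000 / 203 ms
Whole note = 4 × quarter note
Duration = 4 × 60000 / 203 = 240000 / 203
= 1182.3 ms


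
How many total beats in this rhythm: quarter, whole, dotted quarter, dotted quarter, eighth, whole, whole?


Step by step:
Beat values:
  quarter = 1 beat
  whole = 4 beats
  dotted quarter = 1.5 beats
  dotted quarter = 1.5 beats
  eighth = 0.5 beats
  whole = 4 beats
  whole = 4 beats
Sum = 1 + 4 + 1.5 + 1.5 + 0.5 + 4 + 4
= 16.5 beats


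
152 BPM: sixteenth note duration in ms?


Solution.
One quarter-note beat = 60000 / BPM = 60000 / 152 ms
Sixteenth note = 1/4 × quarter note
Duration = 1/4 × 60000 / 152 = 15000 / 152
= 98.7 ms


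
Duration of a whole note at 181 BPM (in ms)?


Solution.
One quarter-note beat = 60000 / BPM = 60000 / 181 ms
Whole note = 4 × quarter note
Duration = 4 × 60000 / 181 = 240000 / 181
= 1326.0 ms


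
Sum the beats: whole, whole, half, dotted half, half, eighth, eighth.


Step by step:
Beat values:
  whole = 4 beats
  whole = 4 beats
  half = 2 beats
  dotted half = 3 beats
  half = 2 beats
  eighth = 0.5 beats
  eighth = 0.5 beats
Sum = 4 + 4 + 2 + 3 + 2 + 0.5 + 0.5
= 16 beats


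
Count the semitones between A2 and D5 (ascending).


Let's work it out.
Absolute semitone position = octave×12 + chromatic position
A2: 2×12 + 9 = 33
D5: 5×12 + 2 = 62
Difference = 62 - 33 = 29
= 29 semitones


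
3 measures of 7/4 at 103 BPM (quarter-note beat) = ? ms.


Quarter-note beat duration = 60000 / 103 ms
Beats per measure (7/4) = 7
One measure = 7 × 60000 / 103 = 420000 / 103 ms
3 measures = 3 × 420000 / 103 = 1260000 / 103
= 12233.0 ms


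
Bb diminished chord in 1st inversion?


Working:
Root position: Bb Db Fb
1st inversion: move root up an octave
Bass note: Db
Notes (bottom to top) = Db Fb Bb


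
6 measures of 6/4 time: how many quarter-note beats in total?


Time signature 6/4: the bottom number 4 means the quarter note gets one count
The top number 6 means 6 quarter-note beats per measure
Total = 6 × 6 measures
= 36 quarter-note beats


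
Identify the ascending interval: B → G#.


Letter names: B → G spans 6 letter names → a 6th
Semitones: B → G# = 9 half-steps
A 6th of 9 semitones is a major 6th
= major 6th


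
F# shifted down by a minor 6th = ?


minor 6th: 6 letter names, 8 semitones
Letter: F - 5 → A
Pitch: F# - 8 semitones, spelled as an A → A#
= A#


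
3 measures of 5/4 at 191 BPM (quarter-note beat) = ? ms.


Step by step:
Quarter-note beat duration = 60000 / 191 ms
Beats per measure (5/4) = 5
One measure = 5 × 60000 / 191 = 300000 / 191 ms
3 measures = 3 × 300000 / 191 = 900000 / 191
= 4712.0 ms


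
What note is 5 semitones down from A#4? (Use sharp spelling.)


A#4: chromatic position 10 in octave 4 → absolute = 4×12 + 10 = 58
Transpose down 5: 58 - 5 = 53
53 = 4×12 + 5 → F in octave 4
Result = F4


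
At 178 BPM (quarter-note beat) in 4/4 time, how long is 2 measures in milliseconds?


Working:
Quarter-note beat duration = 60000 / 178 ms
Beats per measure (4/4) = 4
One measure = 4 × 60000 / 178 = 240000 / 178 ms
2 measures = 2 × 240000 / 178 = 480000 / 178
= 2696.6 ms


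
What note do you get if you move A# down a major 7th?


major 7th: 7 letter names, 11 semitones
Letter: A - 6 → B
Pitch: A# - 11 semitones, spelled as a B → B
= B


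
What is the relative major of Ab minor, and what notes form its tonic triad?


The relative major shares the key signature and is a minor 3rd above the minor tonic
A minor 3rd above Ab is Cb
→ relative major of Ab minor is Cb major
Tonic triad of Cb major = root + major 3rd + perfect 5th = Cb Eb Gb
= Cb major; triad = Cb Eb Gb


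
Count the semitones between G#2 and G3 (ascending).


Working:
Absolute semitone position = octave×12 + chromatic position
G#2: 2×12 + 8 = 32
G3: 3×12 + 7 = 43
Difference = 43 - 32 = 11
= 11 semitones


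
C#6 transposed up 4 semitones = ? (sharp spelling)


Step by step:
C#6: chromatic position 1 in octave 6 → absolute = 6×12 + 1 = 73
Transpose up 4: 73 + 4 = 77
77 = 6×12 + 5 → F in octave 6
Result = F6


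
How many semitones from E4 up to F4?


Let's work it out.
Absolute semitone position = octave×12 + chromatic position
E4: 4×12 + 4 = 52
F4: 4×12 + 5 = 53
Difference = 53 - 52 = 1
= 1 semitone


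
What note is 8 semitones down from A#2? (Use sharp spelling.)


Reasoning:
A#2: chromatic position 10 in octave 2 → absolute = 2×12 + 10 = 34
Transpose down 8: 34 - 8 = 26
26 = 2×12 + 2 → D in octave 2
Result = D2


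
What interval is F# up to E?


Letter names: F → E spans 7 letter names → a 7th
Semitones: F# → E = 10 half-steps
A 7th of 10 semitones is a minor 7th
= minor 7th


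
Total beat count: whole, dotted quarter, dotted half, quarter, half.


Reasoning:
Beat values:
  whole = 4 beats
  dotted quarter = 1.5 beats
  dotted half = 3 beats
  quarter = 1 beat
  half = 2 beats
Sum = 4 + 1.5 + 3 + 1 + 2
= 11.5 beats


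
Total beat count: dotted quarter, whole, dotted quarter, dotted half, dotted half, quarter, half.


Beat values:
  dotted quarter = 1.5 beats
  whole = 4 beats
  dotted quarter = 1.5 beats
  dotted half = 3 beats
  dotted half = 3 beats
  quarter = 1 beat
  half = 2 beats
Sum = 1.5 + 4 + 1.5 + 3 + 3 + 1 + 2
= 16 beats


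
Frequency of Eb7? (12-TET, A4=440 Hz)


Step by step:
f = 440 × 2^(n/12) where n = semitones from A4
Eb7: 30 semitones from A4
f = 440 × 2^(30/12)
f = 2489.02 Hz


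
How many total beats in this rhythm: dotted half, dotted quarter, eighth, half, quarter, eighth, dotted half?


Beat values:
  dotted half = 3 beats
  dotted quarter = 1.5 beats
  eighth = 0.5 beats
  half = 2 beats
  quarter = 1 beat
  eighth = 0.5 beats
  dotted half = 3 beats
Sum = 3 + 1.5 + 0.5 + 2 + 1 + 0.5 + 3
= 11.5 beats


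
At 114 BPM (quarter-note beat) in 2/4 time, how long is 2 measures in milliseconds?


Quarter-note beat duration = 60000 / 114 ms
Beats per measure (2/4) = 2
One measure = 2 × 60000 / 114 = 120000 / 114 ms
2 measures = 2 × 120000 / 114 = 240000 / 114
= 2105.3 ms


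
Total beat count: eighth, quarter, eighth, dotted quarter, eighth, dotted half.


Let's work it out.
Beat values:
  eighth = 0.5 beats
  quarter = 1 beat
  eighth = 0.5 beats
  dotted quarter = 1.5 beats
  eighth = 0.5 beats
  dotted half = 3 beats
Sum = 0.5 + 1 + 0.5 + 1.5 + 0.5 + 3
= 7 beats


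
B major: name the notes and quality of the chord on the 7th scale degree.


B major scale: B C# D# E F# G# A#
Diatonic triad on degree 7 stacks scale notes 7, 2, 4: A# C# E
A#→C# = 3 semitones; A#→E = 6 semitones → diminished triad
= A# C# E (diminished)


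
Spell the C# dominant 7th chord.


Dominant 7th chord = root + major 3rd + perfect 5th + minor 7th
Seventh chords stack in thirds, so the letter names are C-E-G-B
Root: C#
Major 3rd above C#: E#
Perfect 5th above C#: G#
Minor 7th above C#: B
Chord = C# E# G# B


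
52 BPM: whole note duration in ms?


One quarter-note beat = 60000 / BPM = 60000 / 52 ms
Whole note = 4 × quarter note
Duration = 4 × 60000 / 52 = 240000 / 52
= 4615.4 ms


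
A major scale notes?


Major scale pattern: W-W-H-W-W-W-H (2-2-1-2-2-2-1 semitones)
Starting from A:
  A + 2 semitones → B
  B + 2 semitones → C#
  C# + 1 semitone → D
  D + 2 semitones → E
  E + 2 semitones → F#
  F# + 2 semitones → G#
  G# + 1 semitone → A
Scale = A B C# D E F# G#


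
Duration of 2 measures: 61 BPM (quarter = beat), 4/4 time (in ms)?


Solution.
Quarter-note beat duration = 60000 / 61 ms
Beats per measure (4/4) = 4
One measure = 4 × 60000 / 61 = 240000 / 61 ms
2 measures = 2 × 240000 / 61 = 480000 / 61
= 7868.9 ms


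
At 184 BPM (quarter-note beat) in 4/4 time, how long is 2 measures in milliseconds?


Working:
Quarter-note beat duration = 60000 / 184 ms
Beats per measure (4/4) = 4
One measure = 4 × 60000 / 184 = 240000 / 184 ms
2 measures = 2 × 240000 / 184 = 480000 / 184
= 2608.7 ms


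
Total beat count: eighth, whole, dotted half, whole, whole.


Solution.
Beat values:
  eighth = 0.5 beats
  whole = 4 beats
  dotted half = 3 beats
  whole = 4 beats
  whole = 4 beats
Sum = 0.5 + 4 + 3 + 4 + 4
= 15.5 beats


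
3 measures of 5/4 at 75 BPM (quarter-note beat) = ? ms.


Step by step:
Quarter-note beat duration = 60000 / 75 ms
Beats per measure (5/4) = 5
One measure = 5 × 60000 / 75 = 300000 / 75 ms
3 measures = 3 × 300000 / 75 = 900000 / 75
= 12000.0 ms


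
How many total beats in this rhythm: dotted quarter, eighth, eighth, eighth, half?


Let's work it out.
Beat values:
  dotted quarter = 1.5 beats
  eighth = 0.5 beats
  eighth = 0.5 beats
  eighth = 0.5 beats
  half = 2 beats
Sum = 1.5 + 0.5 + 0.5 + 0.5 + 2
= 5 beats


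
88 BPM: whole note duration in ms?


Reasoning:
One quarter-note beat = 60000 / BPM = 60000 / 88 ms
Whole note = 4 × quarter note
Duration = 4 × 60000 / 88 = 240000 / 88
= 2727.3 ms


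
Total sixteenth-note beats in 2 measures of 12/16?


Reasoning:
Time signature 12/16: the bottom number 16 means the sixteenth note gets one count
The top number 12 means 12 sixteenth-note beats per measure
Total = 12 × 2 measures
= 24 sixteenth-note beats


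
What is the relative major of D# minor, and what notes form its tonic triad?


Working:
The relative major shares the key signature and is a minor 3rd above the minor tonic
A minor 3rd above D# is F#
→ relative major of D# minor is F# major
Tonic triad of F# major = root + major 3rd + perfect 5th = F# A# C#
= F# major; triad = F# A# C#


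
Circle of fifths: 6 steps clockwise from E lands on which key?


Each clockwise step on the circle of fifths moves up a perfect 5th
From E: E → B → F#/Gb → Db → Ab → Eb → Bb
= Bb


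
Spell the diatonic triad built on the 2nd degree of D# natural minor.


Solution.
D# natural minor scale: D# E# F# G# A# B C#
Diatonic triad on degree 2 stacks scale notes 2, 4, 6: E# G# B
E#→G# = 3 semitones; E#→B = 6 semitones → diminished triad
= E# G# B (diminished)


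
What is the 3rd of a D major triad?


Solution.
Major triad = root + major 3rd (4 semitones) + perfect 5th (7 semitones)
A triad on D stacks thirds, so the chord tones use letter names D-F-A
Root: D
Major 3rd above D: F#
Perfect 5th above D: A
The 3rd = F#


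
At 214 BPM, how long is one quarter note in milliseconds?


Step by step:
One quarter-note beat = 60000 / BPM = 60000 / 214 ms
Duration = 60000 / 214
= 280.4 ms


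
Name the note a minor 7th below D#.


Solution.
A 7th spans 7 letter names, so from D we land on E
A minor 7th = 10 semitones below D#
Spell E at that pitch: E#
= E#


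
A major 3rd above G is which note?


Working:
A 3rd spans 3 letter names, so from G we land on B
A major 3rd = 4 semitones above G
Spell B at that pitch: B
= B


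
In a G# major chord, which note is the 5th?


Let's work it out.
Major triad = root + major 3rd (4 semitones) + perfect 5th (7 semitones)
A triad on G# stacks thirds, so the chord tones use letter names G-B-D
Root: G#
Major 3rd above G#: B#
Perfect 5th above G#: D#
The 5th = D#


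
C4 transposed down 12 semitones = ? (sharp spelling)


C4: chromatic position 0 in octave 4 → absolute = 4×12 + 0 = 48
Transpose down 12: 48 - 12 = 36
36 = 3×12 + 0 → C in octave 3
Result = C3


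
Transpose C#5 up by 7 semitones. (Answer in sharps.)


Let's work it out.
C#5: chromatic position 1 in octave 5 → absolute = 5×12 + 1 = 61
Transpose up 7: 61 + 7 = 68
68 = 5×12 + 8 → G# in octave 5
Result = G#5


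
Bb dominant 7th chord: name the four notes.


Working:
Dominant 7th chord = root + major 3rd + perfect 5th + minor 7th
Seventh chords stack in thirds, so the letter names are B-D-F-A
Root: Bb
Major 3rd above Bb: D
Perfect 5th above Bb: F
Minor 7th above Bb: Ab
Chord = Bb D F Ab


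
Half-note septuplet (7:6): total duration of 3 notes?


Reasoning:
Septuplet: 7 notes occupy the space of 6 half notes
Space = 6 × 2 = 12 beats
Each septuplet note = 12 / 7 = 12/7 beats
3 notes = 3 × 12/7 = 36/7
= 36/7 beats


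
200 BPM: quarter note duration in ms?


Solution.
One quarter-note beat = 60000 / BPM = 60000 / 200 ms
Duration = 60000 / 200
= 300.0 ms


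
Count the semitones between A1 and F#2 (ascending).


Absolute semitone position = octave×12 + chromatic position
A1: 1×12 + 9 = 21
F#2: 2×12 + 6 = 30
Difference = 30 - 21 = 9
= 9 semitones


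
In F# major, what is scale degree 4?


Reasoning:
Major scale pattern: W-W-H-W-W-W-H (2-2-1-2-2-2-1 semitones)
Starting from F#:
  F# + 2 semitones → G#
  G# + 2 semitones → A#
  A# + 1 semitone → B
  B + 2 semitones → C#
  C# + 2 semitones → D#
  D# + 2 semitones → E#
  E# + 1 semitone → F#
Scale: F# G# A# B C# D# E#
Degree 4 = B


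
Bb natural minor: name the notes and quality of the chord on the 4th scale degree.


Solution.
Bb natural minor scale: Bb C Db Eb F Gb Ab
Diatonic triad on degree 4 stacks scale notes 4, 6, 1: Eb Gb Bb
Eb→Gb = 3 semitones; Eb→Bb = 7 semitones → minor triad
= Eb Gb Bb (minor)


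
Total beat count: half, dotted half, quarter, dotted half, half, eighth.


Step by step:
Beat values:
  half = 2 beats
  dotted half = 3 beats
  quarter = 1 beat
  dotted half = 3 beats
  half = 2 beats
  eighth = 0.5 beats
Sum = 2 + 3 + 1 + 3 + 2 + 0.5
= 11.5 beats


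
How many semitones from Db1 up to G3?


Reasoning:
Absolute semitone position = octave×12 + chromatic position
Db1: 1×12 + 1 = 13
G3: 3×12 + 7 = 43
Difference = 43 - 13 = 30
= 30 semitones


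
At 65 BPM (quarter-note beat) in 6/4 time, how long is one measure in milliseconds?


Let's work it out.
Quarter-note beat duration = 60000 / 65 ms
Beats per measure (6/4) = 6
One measure = 6 × 60000 / 65 = 360000 / 65 ms
= 5538.5 ms


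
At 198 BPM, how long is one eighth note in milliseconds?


Reasoning:
One quarter-note beat = 60000 / BPM = 60000 / 198 ms
Eighth note = 1/2 × quarter note
Duration = 1/2 × 60000 / 198 = 30000 / 198
= 151.5 ms


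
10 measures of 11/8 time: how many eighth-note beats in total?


Working:
Time signature 11/8: the bottom number 8 means the eighth note gets one count
The top number 11 means 11 eighth-note beats per measure
Total = 11 × 10 measures
= 110 eighth-note beats


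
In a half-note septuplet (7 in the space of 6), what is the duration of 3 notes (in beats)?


Let's work it out.
Septuplet: 7 notes occupy the space of 6 half notes
Space = 6 × 2 = 12 beats
Each septuplet note = 12 / 7 = 12/7 beats
3 notes = 3 × 12/7 = 36/7
= 36/7 beats


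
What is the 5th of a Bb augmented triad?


Let's work it out.
Augmented triad = root + major 3rd (4 semitones) + augmented 5th (8 semitones)
A triad on Bb stacks thirds, so the chord tones use letter names B-D-F
Root: Bb
Major 3rd above Bb: D
Augmented 5th above Bb: F#
The 5th = F#


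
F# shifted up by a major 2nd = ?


Step by step:
major 2nd: 2 letter names, 2 semitones
Letter: F + 1 → G
Pitch: F# + 2 semitones, spelled as a G → G#
= G#


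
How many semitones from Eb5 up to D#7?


Solution.
Absolute semitone position = octave×12 + chromatic position
Eb5: 5×12 + 3 = 63
D#7: 7×12 + 3 = 87
Difference = 87 - 63 = 24
= 24 semitones


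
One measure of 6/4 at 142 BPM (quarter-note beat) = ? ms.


Quarter-note beat duration = 60000 / 142 ms
Beats per measure (6/4) = 6
One measure = 6 × 60000 / 142 = 360000 / 142 ms
= 2535.2 ms


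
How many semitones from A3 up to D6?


Working:
Absolute semitone position = octave×12 + chromatic position
A3: 3×12 + 9 = 45
D6: 6×12 + 2 = 74
Difference = 74 - 45 = 29
= 29 semitones


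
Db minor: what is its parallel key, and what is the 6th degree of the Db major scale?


Parallel keys share the same tonic but differ in mode
Db minor → parallel is Db major
Db major scale: Db Eb F Gb Ab Bb C
= Db major; 6th degree = Bb


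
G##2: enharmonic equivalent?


Let's work it out.
Enharmonic notes sound the same pitch but are spelled with different letter names
G## and A name the same pitch class
= A2


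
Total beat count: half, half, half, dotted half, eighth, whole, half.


Let's work it out.
Beat values:
  half = 2 beats
  half = 2 beats
  half = 2 beats
  dotted half = 3 beats
  eighth = 0.5 beats
  whole = 4 beats
  half = 2 beats
Sum = 2 + 2 + 2 + 3 + 0.5 + 4 + 2
= 15.5 beats


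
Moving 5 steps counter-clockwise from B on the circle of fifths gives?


Reasoning:
Each counter-clockwise step moves down a perfect 5th (= up a perfect 4th)
From B: B → E → A → D → G → C
= C


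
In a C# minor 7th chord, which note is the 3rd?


Reasoning:
Minor 7th chord = root + minor 3rd + perfect 5th + minor 7th
Seventh chords stack in thirds, so the letter names are C-E-G-B
Root: C#
Minor 3rd above C#: E
Perfect 5th above C#: G#
Minor 7th above C#: B
The 3rd = E


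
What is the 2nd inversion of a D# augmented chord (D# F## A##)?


Let's work it out.
Root position: D# F## A##
2nd inversion: move root and 3rd up an octave
Bass note: A##
Notes (bottom to top) = A## D# F##


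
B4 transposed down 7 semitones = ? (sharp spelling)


Step by step:
B4: chromatic position 11 in octave 4 → absolute = 4×12 + 11 = 59
Transpose down 7: 59 - 7 = 52
52 = 4×12 + 4 → E in octave 4
Result = E4


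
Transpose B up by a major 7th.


Reasoning:
major 7th: 7 letter names, 11 semitones
Letter: B + 6 → A
Pitch: B + 11 semitones, spelled as an A → A#
= A#


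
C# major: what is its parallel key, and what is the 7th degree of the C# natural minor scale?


Working:
Parallel keys share the same tonic but differ in mode
C# major → parallel is C# minor
C# natural minor scale: C# D# E F# G# A B
= C# minor; 7th degree = B


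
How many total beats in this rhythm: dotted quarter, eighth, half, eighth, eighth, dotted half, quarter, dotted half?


Reasoning:
Beat values:
  dotted quarter = 1.5 beats
  eighth = 0.5 beats
  half = 2 beats
  eighth = 0.5 beats
  eighth = 0.5 beats
  dotted half = 3 beats
  quarter = 1 beat
  dotted half = 3 beats
Sum = 1.5 + 0.5 + 2 + 0.5 + 0.5 + 3 + 1 + 3
= 12 beats


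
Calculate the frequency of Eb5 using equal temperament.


Working:
f = 440 × 2^(n/12) where n = semitones from A4
Eb5: 6 semitones from A4
f = 440 × 2^(6/12)
f = 622.25 Hz


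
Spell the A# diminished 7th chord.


Reasoning:
Diminished 7th chord = root + minor 3rd + diminished 5th + diminished 7th
Seventh chords stack in thirds, so the letter names are A-C-E-G
Root: A#
Minor 3rd above A#: C#
Diminished 5th above A#: E
Diminished 7th above A#: G
Chord = A# C# E G


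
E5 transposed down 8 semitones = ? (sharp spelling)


E5: chromatic position 4 in octave 5 → absolute = 5×12 + 4 = 64
Transpose down 8: 64 - 8 = 56
56 = 4×12 + 8 → G# in octave 4
Result = G#4


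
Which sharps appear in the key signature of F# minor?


Let's work it out.
Sharp minor keys follow the circle of fifths: A(0), E(1), B(2), F#(3), C#(4), G#(5), D#(6), A#(7)
F# minor has 3 sharps
Order of sharps: F# C# G# D# A# E# B# → first 3: F#, C#, G#
= F#, C#, G#


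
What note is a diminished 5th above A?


Solution.
A 5th spans 5 letter names, so from A we land on E
A diminished 5th = 6 semitones above A
Spell E at that pitch: Eb
= Eb


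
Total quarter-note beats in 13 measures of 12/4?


Time signature 12/4: the bottom number 4 means the quarter note gets one count
The top number 12 means 12 quarter-note beats per measure
Total = 12 × 13 measures
= 156 quarter-note beats


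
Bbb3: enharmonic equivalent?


Enharmonic notes sound the same pitch but are spelled with different letter names
Bbb and A name the same pitch class
= A3


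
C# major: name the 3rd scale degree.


Step by step:
Major scale pattern: W-W-H-W-W-W-H (2-2-1-2-2-2-1 semitones)
Starting from C#:
  C# + 2 semitones → D#
  D# + 2 semitones → E#
  E# + 1 semitone → F#
  F# + 2 semitones → G#
  G# + 2 semitones → A#
  A# + 2 semitones → B#
  B# + 1 semitone → C#
Scale: C# D# E# F# G# A# B#
Degree 3 = E#


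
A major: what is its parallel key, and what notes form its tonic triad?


Working:
Parallel keys share the same tonic but differ in mode
A major → parallel is A minor
Tonic triad of A minor = A C E
= A minor; triad = A C E


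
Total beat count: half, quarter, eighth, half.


Solution.
Beat values:
  half = 2 beats
  quarter = 1 beat
  eighth = 0.5 beats
  half = 2 beats
Sum = 2 + 1 + 0.5 + 2
= 5.5 beats


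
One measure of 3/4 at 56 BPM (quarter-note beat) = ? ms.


Reasoning:
Quarter-note beat duration = 60000 / 56 ms
Beats per measure (3/4) = 3
One measure = 3 × 60000 / 56 = 180000 / 56 ms
= 3214.3 ms


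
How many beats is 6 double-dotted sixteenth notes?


Working:
Base sixteenth note = 1/4 beats
Dot 1 adds half the previous value: +1/8
Dot 2 adds half the previous value: +1/16
One double-dotted sixteenth = 1/4 + 1/8 + 1/16 = 7/16
6 of them = 6 × 7/16 = 21/8
= 21/8 beats


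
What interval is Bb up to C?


Working:
Letter names: B → C spans 2 letter names → a 2nd
Semitones: Bb → C = 2 half-steps
A 2nd of 2 semitones is a major 2nd
= major 2nd


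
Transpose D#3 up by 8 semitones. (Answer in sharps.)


Working:
D#3: chromatic position 3 in octave 3 → absolute = 3×12 + 3 = 39
Transpose up 8: 39 + 8 = 47
47 = 3×12 + 11 → B in octave 3
Result = B3


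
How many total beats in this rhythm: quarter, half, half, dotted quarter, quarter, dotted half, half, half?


Beat values:
  quarter = 1 beat
  half = 2 beats
  half = 2 beats
  dotted quarter = 1.5 beats
  quarter = 1 beat
  dotted half = 3 beats
  half = 2 beats
  half = 2 beats
Sum = 1 + 2 + 2 + 1.5 + 1 + 3 + 2 + 2
= 14.5 beats


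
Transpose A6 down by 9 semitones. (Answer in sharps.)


A6: chromatic position 9 in octave 6 → absolute = 6×12 + 9 = 81
Transpose down 9: 81 - 9 = 72
72 = 6×12 + 0 → C in octave 6
Result = C6


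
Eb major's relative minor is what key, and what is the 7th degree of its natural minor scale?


Let's work it out.
The relative minor shares the major's key signature and starts on its 6th degree
6th degree = a major 6th above the tonic; a major 6th above Eb is C
→ relative minor of Eb major is C minor
C natural minor scale: C D Eb F G Ab Bb
= C minor; 7th degree = Bb


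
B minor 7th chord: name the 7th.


Minor 7th chord = root + minor 3rd + perfect 5th + minor 7th
Seventh chords stack in thirds, so the letter names are B-D-F-A
Root: B
Minor 3rd above B: D
Perfect 5th above B: F#
Minor 7th above B: A
The 7th = A


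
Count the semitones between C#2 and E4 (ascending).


Reasoning:
Absolute semitone position = octave×12 + chromatic position
C#2: 2×12 + 1 = 25
E4: 4×12 + 4 = 52
Difference = 52 - 25 = 27
= 27 semitones


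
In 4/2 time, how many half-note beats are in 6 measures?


Solution.
Time signature 4/2: the bottom number 2 means the half note gets one count
The top number 4 means 4 half-note beats per measure
Total = 4 × 6 measures
= 24 half-note beats


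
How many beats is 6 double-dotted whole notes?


Base whole note = 4 beats
Dot 1 adds half the previous value: +2
Dot 2 adds half the previous value: +1
One double-dotted whole = 4 + 2 + 1 = 7
6 of them = 6 × 7 = 42
= 42 beats


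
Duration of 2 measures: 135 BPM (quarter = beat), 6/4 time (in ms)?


Let's work it out.
Quarter-note beat duration = 60000 / 135 ms
Beats per measure (6/4) = 6
One measure = 6 × 60000 / 135 = 360000 / 135 ms
2 measures = 2 × 360000 / 135 = 720000 / 135
= 5333.3 ms


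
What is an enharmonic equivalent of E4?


Enharmonic notes sound the same pitch but are spelled with different letter names
E and D## name the same pitch class
= D##4


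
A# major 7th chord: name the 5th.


Let's work it out.
Major 7th chord = root + major 3rd + perfect 5th + major 7th
Seventh chords stack in thirds, so the letter names are A-C-E-G
Root: A#
Major 3rd above A#: C##
Perfect 5th above A#: E#
Major 7th above A#: G##
The 5th = E#


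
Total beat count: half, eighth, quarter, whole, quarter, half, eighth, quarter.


Let's work it out.
Beat values:
  half = 2 beats
  eighth = 0.5 beats
  quarter = 1 beat
  whole = 4 beats
  quarter = 1 beat
  half = 2 beats
  eighth = 0.5 beats
  quarter = 1 beat
Sum = 2 + 0.5 + 1 + 4 + 1 + 2 + 0.5 + 1
= 12 beats


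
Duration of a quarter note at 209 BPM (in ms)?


Reasoning:
One quarter-note beat = 60000 / BPM = 60000 / 209 ms
Duration = 60000 / 209
= 287.1 ms


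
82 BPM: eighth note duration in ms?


Step by step:
One quarter-note beat = 60000 / BPM = 60000 / 82 ms
Eighth note = 1/2 × quarter note
Duration = 1/2 × 60000 / 82 = 30000 / 82
= 365.9 ms


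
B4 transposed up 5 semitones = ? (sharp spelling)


Working:
B4: chromatic position 11 in octave 4 → absolute = 4×12 + 11 = 59
Transpose up 5: 59 + 5 = 64
64 = 5×12 + 4 → E in octave 5
Result = E5


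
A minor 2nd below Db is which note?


Working:
A 2nd spans 2 letter names, so from D we land on C
A minor 2nd = 1 semitone below Db
Spell C at that pitch: C
= C


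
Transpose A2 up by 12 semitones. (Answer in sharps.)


A2: chromatic position 9 in octave 2 → absolute = 2×12 + 9 = 33
Transpose up 12: 33 + 12 = 45
45 = 3×12 + 9 → A in octave 3
Result = A3


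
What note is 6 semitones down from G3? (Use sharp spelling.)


Working:
G3: chromatic position 7 in octave 3 → absolute = 3×12 + 7 = 43
Transpose down 6: 43 - 6 = 37
37 = 3×12 + 1 → C# in octave 3
Result = C#3


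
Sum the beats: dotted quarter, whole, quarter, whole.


Reasoning:
Beat values:
  dotted quarter = 1.5 beats
  whole = 4 beats
  quarter = 1 beat
  whole = 4 beats
Sum = 1.5 + 4 + 1 + 4
= 10.5 beats


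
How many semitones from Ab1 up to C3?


Working:
Absolute semitone position = octave×12 + chromatic position
Ab1: 1×12 + 8 = 20
C3: 3×12 + 0 = 36
Difference = 36 - 20 = 16
= 16 semitones


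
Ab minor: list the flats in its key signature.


Let's work it out.
Flat minor keys: A(0), D(1), G(2), C(3), F(4), Bb(5), Eb(6), Ab(7)
Ab minor has 7 flats
Order of flats: Bb Eb Ab Db Gb Cb Fb → first 7: Bb, Eb, Ab, Db, Gb, Cb, Fb
= Bb, Eb, Ab, Db, Gb, Cb, Fb


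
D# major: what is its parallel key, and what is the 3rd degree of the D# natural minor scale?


Solution.
Parallel keys share the same tonic but differ in mode
D# major → parallel is D# minor
D# natural minor scale: D# E# F# G# A# B C#
= D# minor; 3rd degree = F#


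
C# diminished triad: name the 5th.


Diminished triad = root + minor 3rd (3 semitones) + diminished 5th (6 semitones)
A triad on C# stacks thirds, so the chord tones use letter names C-E-G
Root: C#
Minor 3rd above C#: E
Diminished 5th above C#: G
The 5th = G


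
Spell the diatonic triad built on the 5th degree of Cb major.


Cb major scale: Cb Db Eb Fb Gb Ab Bb
Diatonic triad on degree 5 stacks scale notes 5, 7, 2: Gb Bb Db
Gb→Bb = 4 semitones; Gb→Db = 7 semitones → major triad
= Gb Bb Db (major)


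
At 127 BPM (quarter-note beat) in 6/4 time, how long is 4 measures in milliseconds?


Step by step:
Quarter-note beat duration = 60000 / 127 ms
Beats per measure (6/4) = 6
One measure = 6 × 60000 / 127 = 360000 / 127 ms
4 measures = 4 × 360000 / 127 = 1440000 / 127
= 11338.6 ms


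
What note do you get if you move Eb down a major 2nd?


Reasoning:
major 2nd: 2 letter names, 2 semitones
Letter: E - 1 → D
Pitch: Eb - 2 semitones, spelled as a D → Db
= Db


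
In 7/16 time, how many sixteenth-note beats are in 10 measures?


Step by step:
Time signature 7/16: the bottom number 16 means the sixteenth note gets one count
The top number 7 means 7 sixteenth-note beats per measure
Total = 7 × 10 measures
= 70 sixteenth-note beats


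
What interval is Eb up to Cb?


Solution.
Letter names: E → C spans 6 letter names → a 6th
Semitones: Eb → Cb = 8 half-steps
A 6th of 8 semitones is a minor 6th
= minor 6th


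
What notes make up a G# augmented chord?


Reasoning:
Augmented triad = root + major 3rd (4 semitones) + augmented 5th (8 semitones)
A triad on G# stacks thirds, so the chord tones use letter names G-B-D
Root: G#
Major 3rd above G#: B#
Augmented 5th above G#: D##
Chord = G# B# D##


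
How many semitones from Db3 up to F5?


Absolute semitone position = octave×12 + chromatic position
Db3: 3×12 + 1 = 37
F5: 5×12 + 5 = 65
Difference = 65 - 37 = 28
= 28 semitones


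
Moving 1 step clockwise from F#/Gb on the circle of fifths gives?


Solution.
Each clockwise step on the circle of fifths moves up a perfect 5th
From F#/Gb: F#/Gb → Db
= Db


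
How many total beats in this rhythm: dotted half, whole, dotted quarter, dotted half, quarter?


Step by step:
Beat values:
  dotted half = 3 beats
  whole = 4 beats
  dotted quarter = 1.5 beats
  dotted half = 3 beats
  quarter = 1 beat
Sum = 3 + 4 + 1.5 + 3 + 1
= 12.5 beats


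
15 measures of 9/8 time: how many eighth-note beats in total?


Let's work it out.
Time signature 9/8: the bottom number 8 means the eighth note gets one count
The top number 9 means 9 eighth-note beats per measure
Total = 9 × 15 measures
= 135 eighth-note beats


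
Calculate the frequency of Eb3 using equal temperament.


f = 440 × 2^(n/12) where n = semitones from A4
Eb3: -18 semitones from A4
f = 440 × 2^(-18/12)
f = 155.56 Hz


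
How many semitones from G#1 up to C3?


Absolute semitone position = octave×12 + chromatic position
G#1: 1×12 + 8 = 20
C3: 3×12 + 0 = 36
Difference = 36 - 20 = 16
= 16 semitones


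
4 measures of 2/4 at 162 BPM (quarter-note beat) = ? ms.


Working:
Quarter-note beat duration = 60000 / 162 ms
Beats per measure (2/4) = 2
One measure = 2 × 60000 / 162 = 120000 / 162 ms
4 measures = 4 × 120000 / 162 = 480000 / 162
= 2963.0 ms


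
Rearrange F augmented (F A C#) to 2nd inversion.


Reasoning:
Root position: F A C#
2nd inversion: move root and 3rd up an octave
Bass note: C#
Notes (bottom to top) = C# F A


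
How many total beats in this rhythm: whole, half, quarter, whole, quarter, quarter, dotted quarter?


Let's work it out.
Beat values:
  whole = 4 beats
  half = 2 beats
  quarter = 1 beat
  whole = 4 beats
  quarter = 1 beat
  quarter = 1 beat
  dotted quarter = 1.5 beats
Sum = 4 + 2 + 1 + 4 + 1 + 1 + 1.5
= 14.5 beats


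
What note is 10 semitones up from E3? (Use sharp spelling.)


Step by step:
E3: chromatic position 4 in octave 3 → absolute = 3×12 + 4 = 40
Transpose up 10: 40 + 10 = 50
50 = 4×12 + 2 → D in octave 4
Result = D4


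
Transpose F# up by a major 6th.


major 6th: 6 letter names, 9 semitones
Letter: F + 5 → D
Pitch: F# + 9 semitones, spelled as a D → D#
= D#


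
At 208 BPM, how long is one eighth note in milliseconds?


One quarter-note beat = 60000 / BPM = 60000 / 208 ms
Eighth note = 1/2 × quarter note
Duration = 1/2 × 60000 / 208 = 30000 / 208
= 144.2 ms


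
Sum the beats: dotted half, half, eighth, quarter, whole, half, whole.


Working:
Beat values:
  dotted half = 3 beats
  half = 2 beats
  eighth = 0.5 beats
  quarter = 1 beat
  whole = 4 beats
  half = 2 beats
  whole = 4 beats
Sum = 3 + 2 + 0.5 + 1 + 4 + 2 + 4
= 16.5 beats


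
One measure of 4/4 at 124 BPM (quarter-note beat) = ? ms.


Solution.
Quarter-note beat duration = 60000 / 124 ms
Beats per measure (4/4) = 4
One measure = 4 × 60000 / 124 = 240000 / 124 ms
= 1935.5 ms


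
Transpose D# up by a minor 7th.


Step by step:
minor 7th: 7 letter names, 10 semitones
Letter: D + 6 → C
Pitch: D# + 10 semitones, spelled as a C → C#
= C#


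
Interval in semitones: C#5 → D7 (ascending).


Working:
Absolute semitone position = octave×12 + chromatic position
C#5: 5×12 + 1 = 61
D7: 7×12 + 2 = 86
Difference = 86 - 61 = 25
= 25 semitones


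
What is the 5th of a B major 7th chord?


Let's work it out.
Major 7th chord = root + major 3rd + perfect 5th + major 7th
Seventh chords stack in thirds, so the letter names are B-D-F-A
Root: B
Major 3rd above B: D#
Perfect 5th above B: F#
Major 7th above B: A#
The 5th = F#


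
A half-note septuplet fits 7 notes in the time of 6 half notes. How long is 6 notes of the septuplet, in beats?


Reasoning:
Septuplet: 7 notes occupy the space of 6 half notes
Space = 6 × 2 = 12 beats
Each septuplet note = 12 / 7 = 12/7 beats
6 notes = 6 × 12/7 = 72/7
= 72/7 beats


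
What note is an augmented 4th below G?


Step by step:
A 4th spans 4 letter names, so from G we land on D
An augmented 4th = 6 semitones below G
Spell D at that pitch: Db
= Db


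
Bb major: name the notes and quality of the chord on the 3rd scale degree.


Reasoning:
Bb major scale: Bb C D Eb F G A
Diatonic triad on degree 3 stacks scale notes 3, 5, 7: D F A
D→F = 3 semitones; D→A = 7 semitones → minor triad
= D F A (minor)


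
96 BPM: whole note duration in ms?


Let's work it out.
One quarter-note beat = 60000 / BPM = 60000 / 96 ms
Whole note = 4 × quarter note
Duration = 4 × 60000 / 96 = 240000 / 96
= 2500.0 ms


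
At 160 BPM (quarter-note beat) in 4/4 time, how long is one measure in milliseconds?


Reasoning:
Quarter-note beat duration = 60000 / 160 ms
Beats per measure (4/4) = 4
One measure = 4 × 60000 / 160 = 240000 / 160 ms
= 1500.0 ms


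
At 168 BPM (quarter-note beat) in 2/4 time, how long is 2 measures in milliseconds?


Quarter-note beat duration = 60000 / 168 ms
Beats per measure (2/4) = 2
One measure = 2 × 60000 / 168 = 120000 / 168 ms
2 measures = 2 × 120000 / 168 = 240000 / 168
= 1428.6 ms


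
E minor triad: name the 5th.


Reasoning:
Minor triad = root + minor 3rd (3 semitones) + perfect 5th (7 semitones)
A triad on E stacks thirds, so the chord tones use letter names E-G-B
Root: E
Minor 3rd above E: G
Perfect 5th above E: B
The 5th = B


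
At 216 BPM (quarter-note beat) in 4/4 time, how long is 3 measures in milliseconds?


Working:
Quarter-note beat duration = 60000 / 216 ms
Beats per measure (4/4) = 4
One measure = 4 × 60000 / 216 = 240000 / 216 ms
3 measures = 3 × 240000 / 216 = 720000 / 216
= 3333.3 ms


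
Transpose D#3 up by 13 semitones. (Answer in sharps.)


D#3: chromatic position 3 in octave 3 → absolute = 3×12 + 3 = 39
Transpose up 13: 39 + 13 = 52
52 = 4×12 + 4 → E in octave 4
Result = E4


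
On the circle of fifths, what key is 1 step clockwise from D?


Let's work it out.
Each clockwise step on the circle of fifths moves up a perfect 5th
From D: D → A
= A


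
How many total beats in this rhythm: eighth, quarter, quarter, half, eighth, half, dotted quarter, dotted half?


Step by step:
Beat values:
  eighth = 0.5 beats
  quarter = 1 beat
  quarter = 1 beat
  half = 2 beats
  eighth = 0.5 beats
  half = 2 beats
  dotted quarter = 1.5 beats
  dotted half = 3 beats
Sum = 0.5 + 1 + 1 + 2 + 0.5 + 2 + 1.5 + 3
= 11.5 beats


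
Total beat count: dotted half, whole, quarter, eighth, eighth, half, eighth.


Step by step:
Beat values:
  dotted half = 3 beats
  whole = 4 beats
  quarter = 1 beat
  eighth = 0.5 beats
  eighth = 0.5 beats
  half = 2 beats
  eighth = 0.5 beats
Sum = 3 + 4 + 1 + 0.5 + 0.5 + 2 + 0.5
= 11.5 beats


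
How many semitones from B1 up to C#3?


Solution.
Absolute semitone position = octave×12 + chromatic position
B1: 1×12 + 11 = 23
C#3: 3×12 + 1 = 37
Difference = 37 - 23 = 14
= 14 semitones


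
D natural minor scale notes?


Solution.
Natural minor scale pattern: W-H-W-W-H-W-W (2-1-2-2-1-2-2 semitones)
Starting from D:
  D + 2 semitones → E
  E + 1 semitone → F
  F + 2 semitones → G
  G + 2 semitones → A
  A + 1 semitone → Bb
  Bb + 2 semitones → C
  C + 2 semitones → D
Scale = D E F G A Bb C


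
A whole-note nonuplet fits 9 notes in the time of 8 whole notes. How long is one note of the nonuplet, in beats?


Solution.
Nonuplet: 9 notes occupy the space of 8 whole notes
Space = 8 × 4 = 32 beats
Each nonuplet note = 32 / 9 = 32/9 beats
= 32/9 beats


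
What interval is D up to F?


Reasoning:
Letter names: D → F spans 3 letter names → a 3rd
Semitones: D → F = 3 half-steps
A 3rd of 3 semitones is a minor 3rd
= minor 3rd


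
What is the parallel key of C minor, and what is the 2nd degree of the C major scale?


Let's work it out.
Parallel keys share the same tonic but differ in mode
C minor → parallel is C major
C major scale: C D E F G A B
= C major; 2nd degree = D


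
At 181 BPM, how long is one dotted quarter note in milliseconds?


Step by step:
One quarter-note beat = 60000 / BPM = 60000 / 181 ms
Dotted quarter note = 3/2 × quarter note
Duration = 3/2 × 60000 / 181 = 90000 / 181
= 497.2 ms


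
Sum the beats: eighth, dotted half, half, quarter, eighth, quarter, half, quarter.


Step by step:
Beat values:
  eighth = 0.5 beats
  dotted half = 3 beats
  half = 2 beats
  quarter = 1 beat
  eighth = 0.5 beats
  quarter = 1 beat
  half = 2 beats
  quarter = 1 beat
Sum = 0.5 + 3 + 2 + 1 + 0.5 + 1 + 2 + 1
= 11 beats


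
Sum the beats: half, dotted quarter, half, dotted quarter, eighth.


Beat values:
  half = 2 beats
  dotted quarter = 1.5 beats
  half = 2 beats
  dotted quarter = 1.5 beats
  eighth = 0.5 beats
Sum = 2 + 1.5 + 2 + 1.5 + 0.5
= 7.5 beats


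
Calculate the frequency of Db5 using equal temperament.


Let's work it out.
f = 440 × 2^(n/12) where n = semitones from A4
Db5: 4 semitones from A4
f = 440 × 2^(4/12)
f = 554.37 Hz


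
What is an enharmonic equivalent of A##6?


Solution.
Enharmonic notes sound the same pitch but are spelled with different letter names
A## and B name the same pitch class
= B6


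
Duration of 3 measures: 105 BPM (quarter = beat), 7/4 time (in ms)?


Quarter-note beat duration = 60000 / 105 ms
Beats per measure (7/4) = 7
One measure = 7 × 60000 / 105 = 420000 / 105 ms
3 measures = 3 × 420000 / 105 = 1260000 / 105
= 12000.0 ms


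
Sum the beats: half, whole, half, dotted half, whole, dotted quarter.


Beat values:
  half = 2 beats
  whole = 4 beats
  half = 2 beats
  dotted half = 3 beats
  whole = 4 beats
  dotted quarter = 1.5 beats
Sum = 2 + 4 + 2 + 3 + 4 + 1.5
= 16.5 beats


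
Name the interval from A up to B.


Solution.
Letter names: A → B spans 2 letter names → a 2nd
Semitones: A → B = 2 half-steps
A 2nd of 2 semitones is a major 2nd
= major 2nd
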